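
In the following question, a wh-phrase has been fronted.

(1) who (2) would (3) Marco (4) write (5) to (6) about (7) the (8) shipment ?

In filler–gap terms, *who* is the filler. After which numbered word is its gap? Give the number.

In situ: Marco would write to who about the shipment.
'who' is the object of the preposition 'to'. Fronting leaves a gap immediately after 'to':
Who would Marco write to ___ about the shipment?
'to' is word 5.

5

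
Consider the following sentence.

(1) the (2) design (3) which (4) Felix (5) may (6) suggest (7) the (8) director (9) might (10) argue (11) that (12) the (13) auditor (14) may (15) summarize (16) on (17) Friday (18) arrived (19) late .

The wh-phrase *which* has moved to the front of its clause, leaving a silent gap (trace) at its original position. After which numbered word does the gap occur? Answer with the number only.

'which' is the direct object of 'summarize'. It moves to the left edge, and the trace sits right after 'summarize':
The design which Felix may suggest the director might argue that the auditor may summarize ___ on Friday arrived late.
'summarize' is word 15.

15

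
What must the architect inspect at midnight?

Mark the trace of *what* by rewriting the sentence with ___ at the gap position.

What must the architect inspect ___ at midnight?

Before movement: The architect must inspect what at midnight.
'what' is the direct object of 'inspect'. The gap is right after 'inspect'.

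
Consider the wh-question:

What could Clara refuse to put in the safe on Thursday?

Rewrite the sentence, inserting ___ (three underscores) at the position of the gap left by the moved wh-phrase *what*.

Pre-movement form: Clara could refuse to put what in the safe on Thursday.
'what' is the direct object of 'put'. The gap is right after 'put'.

What could Clara refuse to put ___ in the safe on Thursday?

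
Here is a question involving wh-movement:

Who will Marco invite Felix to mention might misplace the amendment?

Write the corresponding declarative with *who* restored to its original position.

The filler 'who' is interpreted as the subject of the clause embedded under 'mention'. It moves to the left edge, and the trace sits right after 'mention':
Who will Marco invite Felix to mention ___ might misplace the amendment?

Marco will invite Felix to mention who might misplace the amendment.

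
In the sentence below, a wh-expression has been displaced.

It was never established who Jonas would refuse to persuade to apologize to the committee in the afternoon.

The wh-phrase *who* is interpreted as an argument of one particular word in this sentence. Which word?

In situ: Jonas would refuse to persuade who to apologize to the committee in the afternoon.
The filler 'who' is interpreted as the direct object of 'persuade'. It moves to the left edge, and the trace sits right after 'persuade':
It was never established who Jonas would refuse to persuade ___ to apologize to the committee in the afternoon.

persuade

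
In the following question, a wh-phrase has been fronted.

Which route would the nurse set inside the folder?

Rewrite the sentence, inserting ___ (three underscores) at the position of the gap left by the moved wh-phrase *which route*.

Before movement: The nurse would set which route inside the folder.
The filler 'which route' is interpreted as the direct object of 'set'. The gap is right after 'set'.

Which route would the nurse set ___ inside the folder?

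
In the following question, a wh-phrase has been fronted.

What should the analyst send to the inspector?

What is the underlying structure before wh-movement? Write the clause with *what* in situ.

The analyst should send what to the inspector.

'what' is the direct object of 'send'. It moves to the left edge, and the trace sits right after 'send':
What should the analyst send ___ to the inspector?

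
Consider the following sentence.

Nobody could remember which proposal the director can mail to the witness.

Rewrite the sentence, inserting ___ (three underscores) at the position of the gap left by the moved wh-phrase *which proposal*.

Nobody could remember which proposal the director can mail ___ to the witness.

Pre-movement form: The director can mail which proposal to the witness.
The filler 'which proposal' is interpreted as the direct object of 'mail'. The gap is right after 'mail'.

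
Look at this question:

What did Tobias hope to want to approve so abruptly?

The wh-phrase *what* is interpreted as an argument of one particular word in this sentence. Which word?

approve

Before movement: Tobias did hope to want to approve what so abruptly.
'what' functions as the direct object of 'approve'. It moves to the left edge, and the trace sits right after 'approve':
What did Tobias hope to want to approve ___ so abruptly?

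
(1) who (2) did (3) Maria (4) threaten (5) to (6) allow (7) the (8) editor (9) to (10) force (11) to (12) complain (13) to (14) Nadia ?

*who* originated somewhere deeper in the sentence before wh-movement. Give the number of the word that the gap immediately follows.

10

Underlying clause: Maria did threaten to allow the editor to force who to complain to Nadia.
The filler 'who' is interpreted as the direct object of 'force'. Fronting leaves a gap immediately after 'force':
Who did Maria threaten to allow the editor to force ___ to complain to Nadia?
'force' is word 10.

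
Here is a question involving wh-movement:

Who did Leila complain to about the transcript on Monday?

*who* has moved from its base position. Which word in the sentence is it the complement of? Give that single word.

Pre-movement form: Leila did complain to who about the transcript on Monday.
'who' functions as the object of the preposition 'to'. Fronting leaves a gap immediately after 'to':
Who did Leila complain to ___ about the transcript on Monday?

to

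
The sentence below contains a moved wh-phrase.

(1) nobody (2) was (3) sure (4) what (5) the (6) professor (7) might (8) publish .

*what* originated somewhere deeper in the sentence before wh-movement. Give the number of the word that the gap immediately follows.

In situ: The professor might publish what.
The filler 'what' is interpreted as the direct object of 'publish'. Wh-movement fronts it, leaving a gap right after 'publish':
Nobody was sure what the professor might publish ___.
'publish' is word 8.

8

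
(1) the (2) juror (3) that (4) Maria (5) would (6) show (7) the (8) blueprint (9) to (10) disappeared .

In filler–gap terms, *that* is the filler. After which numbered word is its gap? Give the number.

'that' is the object of the preposition 'to' (recipient of 'show'). Wh-movement fronts it, leaving a gap right after 'to':
The juror that Maria would show the blueprint to ___ disappeared.
'to' is word 9.

9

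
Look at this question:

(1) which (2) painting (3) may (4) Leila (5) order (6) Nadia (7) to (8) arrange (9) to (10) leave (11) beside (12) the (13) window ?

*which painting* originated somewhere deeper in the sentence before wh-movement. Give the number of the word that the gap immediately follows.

10

In situ: Leila may order Nadia to arrange to leave which painting beside the window.
The filler 'which painting' is interpreted as the direct object of 'leave'. Wh-movement fronts it, leaving a gap right after 'leave':
Which painting may Leila order Nadia to arrange to leave ___ beside the window?
'leave' is word 10.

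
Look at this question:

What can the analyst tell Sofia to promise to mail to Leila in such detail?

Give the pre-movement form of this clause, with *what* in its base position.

'what' is the direct object of 'mail'. Fronting leaves a gap immediately after 'mail':
What can the analyst tell Sofia to promise to mail ___ to Leila in such detail?

The analyst can tell Sofia to promise to mail what to Leila in such detail.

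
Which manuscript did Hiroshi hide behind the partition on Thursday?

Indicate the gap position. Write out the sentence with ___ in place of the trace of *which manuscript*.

Which manuscript did Hiroshi hide ___ behind the partition on Thursday?

In situ: Hiroshi did hide which manuscript behind the partition on Thursday.
'which manuscript' functions as the direct object of 'hide'. The gap is right after 'hide'.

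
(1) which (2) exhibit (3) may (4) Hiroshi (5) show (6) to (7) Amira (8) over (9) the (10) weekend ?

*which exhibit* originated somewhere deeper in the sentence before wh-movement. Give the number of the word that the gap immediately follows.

In situ: Hiroshi may show which exhibit to Amira over the weekend.
'which exhibit' functions as the direct object of 'show'. It moves to the left edge, and the trace sits right after 'show':
Which exhibit may Hiroshi show ___ to Amira over the weekend?
'show' is word 5.

5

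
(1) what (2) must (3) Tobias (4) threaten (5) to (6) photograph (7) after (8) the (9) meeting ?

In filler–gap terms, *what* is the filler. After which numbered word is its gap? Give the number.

Pre-movement form: Tobias must threaten to photograph what after the meeting.
'what' is the direct object of 'photograph'. Fronting leaves a gap immediately after 'photograph':
What must Tobias threaten to photograph ___ after the meeting?
'photograph' is word 6.

6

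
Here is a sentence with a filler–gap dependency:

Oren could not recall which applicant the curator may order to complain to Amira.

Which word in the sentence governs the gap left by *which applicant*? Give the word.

order

Pre-movement form: The curator may order which applicant to complain to Amira.
The filler 'which applicant' is interpreted as the direct object of 'order'. It moves to the left edge, and the trace sits right after 'order':
Oren could not recall which applicant the curator may order ___ to complain to Amira.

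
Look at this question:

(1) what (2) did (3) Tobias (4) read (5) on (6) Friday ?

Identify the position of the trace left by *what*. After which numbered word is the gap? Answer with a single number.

4

Before movement: Tobias did read what on Friday.
The filler 'what' is interpreted as the direct object of 'read'. Wh-movement fronts it, leaving a gap right after 'read':
What did Tobias read ___ on Friday?
'read' is word 4.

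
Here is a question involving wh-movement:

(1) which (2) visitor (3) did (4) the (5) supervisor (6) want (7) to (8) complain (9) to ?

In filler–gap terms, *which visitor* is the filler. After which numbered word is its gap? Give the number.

Before movement: The supervisor did want to complain to which visitor.
'which visitor' is the object of the preposition 'to'. It moves to the left edge, and the trace sits right after 'to':
Which visitor did the supervisor want to complain to ___?
'to' is word 9.

9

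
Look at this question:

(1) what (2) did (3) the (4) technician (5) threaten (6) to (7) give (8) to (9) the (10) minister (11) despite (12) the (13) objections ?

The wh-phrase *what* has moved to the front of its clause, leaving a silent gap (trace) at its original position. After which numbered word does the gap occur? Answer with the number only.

Pre-movement form: The technician did threaten to give what to the minister despite the objections.
'what' is the direct object of 'give'. It moves to the left edge, and the trace sits right after 'give':
What did the technician threaten to give ___ to the minister despite the objections?
'give' is word 7.

7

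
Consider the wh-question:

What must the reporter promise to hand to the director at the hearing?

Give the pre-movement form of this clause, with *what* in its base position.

The reporter must promise to hand what to the director at the hearing.

'what' functions as the direct object of 'hand'. Wh-movement fronts it, leaving a gap right after 'hand':
What must the reporter promise to hand ___ to the director at the hearing?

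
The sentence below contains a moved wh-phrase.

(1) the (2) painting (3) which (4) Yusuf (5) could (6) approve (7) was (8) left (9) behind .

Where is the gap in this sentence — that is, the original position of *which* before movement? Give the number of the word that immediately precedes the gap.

6

'which' functions as the direct object of 'approve'. It moves to the left edge, and the trace sits right after 'approve':
The painting which Yusuf could approve ___ was left behind.
'approve' is word 6.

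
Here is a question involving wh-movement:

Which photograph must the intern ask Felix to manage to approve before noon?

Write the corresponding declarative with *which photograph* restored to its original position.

'which photograph' functions as the direct object of 'approve'. Fronting leaves a gap immediately after 'approve':
Which photograph must the intern ask Felix to manage to approve ___ before noon?

The intern must ask Felix to manage to approve which photograph before noon.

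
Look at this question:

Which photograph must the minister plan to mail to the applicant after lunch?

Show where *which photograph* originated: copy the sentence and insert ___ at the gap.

Pre-movement form: The minister must plan to mail which photograph to the applicant after lunch.
'which photograph' functions as the direct object of 'mail'. The gap is right after 'mail'.

Which photograph must the minister plan to mail ___ to the applicant after lunch?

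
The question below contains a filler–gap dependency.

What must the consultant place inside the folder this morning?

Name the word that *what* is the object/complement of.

Before movement: The consultant must place what inside the folder this morning.
'what' functions as the direct object of 'place'. Wh-movement fronts it, leaving a gap right after 'place':
What must the consultant place ___ inside the folder this morning?

place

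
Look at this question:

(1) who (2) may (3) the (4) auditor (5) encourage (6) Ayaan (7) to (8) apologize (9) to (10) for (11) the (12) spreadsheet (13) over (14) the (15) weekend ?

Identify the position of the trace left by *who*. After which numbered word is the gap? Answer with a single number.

9

Pre-movement form: The auditor may encourage Ayaan to apologize to who for the spreadsheet over the weekend.
The filler 'who' is interpreted as the object of the preposition 'to'. It moves to the left edge, and the trace sits right after 'to':
Who may the auditor encourage Ayaan to apologize to ___ for the spreadsheet over the weekend?
'to' is word 9.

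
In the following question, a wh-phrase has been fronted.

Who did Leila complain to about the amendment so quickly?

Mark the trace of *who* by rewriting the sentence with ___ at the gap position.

Underlying clause: Leila did complain to who about the amendment so quickly.
'who' is the object of the preposition 'to'. The gap is right after 'to'.

Who did Leila complain to ___ about the amendment so quickly?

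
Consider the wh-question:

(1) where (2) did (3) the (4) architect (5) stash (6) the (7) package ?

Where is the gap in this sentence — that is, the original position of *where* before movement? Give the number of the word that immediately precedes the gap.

7

Before movement: The architect did stash the package where.
The filler 'where' is interpreted as the locative complement of 'stash'. Fronting leaves a gap immediately after 'package':
Where did the architect stash the package ___?
'package' is word 7.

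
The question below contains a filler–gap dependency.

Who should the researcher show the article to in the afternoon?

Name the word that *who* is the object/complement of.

to

Underlying clause: The researcher should show the article to who in the afternoon.
'who' functions as the object of the preposition 'to' (recipient of 'show'). Wh-movement fronts it, leaving a gap right after 'to':
Who should the researcher show the article to ___ in the afternoon?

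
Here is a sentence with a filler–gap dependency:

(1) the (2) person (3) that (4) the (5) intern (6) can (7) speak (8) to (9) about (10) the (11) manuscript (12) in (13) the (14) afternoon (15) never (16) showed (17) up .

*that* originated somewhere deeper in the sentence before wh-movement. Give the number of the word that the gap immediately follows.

'that' is the object of the preposition 'to'. Wh-movement fronts it, leaving a gap right after 'to':
The person that the intern can speak to ___ about the manuscript in the afternoon never showed up.
'to' is word 8.

8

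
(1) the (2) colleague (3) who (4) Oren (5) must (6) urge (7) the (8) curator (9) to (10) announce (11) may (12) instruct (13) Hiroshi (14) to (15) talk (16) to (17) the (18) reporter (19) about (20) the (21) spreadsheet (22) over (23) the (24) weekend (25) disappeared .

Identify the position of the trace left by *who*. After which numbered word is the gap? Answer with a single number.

10

'who' functions as the subject of the clause embedded under 'announce'. Fronting leaves a gap immediately after 'announce':
The colleague who Oren must urge the curator to announce ___ may instruct Hiroshi to talk to the reporter about the spreadsheet over the weekend disappeared.
'announce' is word 10.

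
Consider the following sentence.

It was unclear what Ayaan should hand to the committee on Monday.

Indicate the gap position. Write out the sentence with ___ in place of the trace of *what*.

It was unclear what Ayaan should hand ___ to the committee on Monday.

Before movement: Ayaan should hand what to the committee on Monday.
'what' functions as the direct object of 'hand'. The gap is right after 'hand'.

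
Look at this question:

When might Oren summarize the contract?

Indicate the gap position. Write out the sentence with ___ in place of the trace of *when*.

When might Oren summarize the contract ___?

Underlying clause: Oren might summarize the contract when.
The filler 'when' is interpreted as the temporal adjunct. The gap is right after 'contract'.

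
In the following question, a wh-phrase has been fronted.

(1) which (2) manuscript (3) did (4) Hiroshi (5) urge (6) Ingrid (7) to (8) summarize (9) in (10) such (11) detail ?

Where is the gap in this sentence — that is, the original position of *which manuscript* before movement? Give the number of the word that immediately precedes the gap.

Underlying clause: Hiroshi did urge Ingrid to summarize which manuscript in such detail.
'which manuscript' is the direct object of 'summarize'. Wh-movement fronts it, leaving a gap right after 'summarize':
Which manuscript did Hiroshi urge Ingrid to summarize ___ in such detail?
'summarize' is word 8.

8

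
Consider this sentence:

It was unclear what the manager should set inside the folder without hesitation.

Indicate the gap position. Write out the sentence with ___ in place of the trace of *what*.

It was unclear what the manager should set ___ inside the folder without hesitation.

Underlying clause: The manager should set what inside the folder without hesitation.
'what' functions as the direct object of 'set'. The gap is right after 'set'.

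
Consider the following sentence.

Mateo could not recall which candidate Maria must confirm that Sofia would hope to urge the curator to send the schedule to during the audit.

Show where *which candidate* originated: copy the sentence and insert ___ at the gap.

Mateo could not recall which candidate Maria must confirm that Sofia would hope to urge the curator to send the schedule to ___ during the audit.

Before movement: Maria must confirm that Sofia would hope to urge the curator to send the schedule to which candidate during the audit.
'which candidate' is the object of the preposition 'to' (recipient of 'send'). The gap is right after 'to'.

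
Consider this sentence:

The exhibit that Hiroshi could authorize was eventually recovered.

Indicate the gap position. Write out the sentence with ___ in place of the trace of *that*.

The exhibit that Hiroshi could authorize ___ was eventually recovered.

'that' is the direct object of 'authorize'. The gap is right after 'authorize'.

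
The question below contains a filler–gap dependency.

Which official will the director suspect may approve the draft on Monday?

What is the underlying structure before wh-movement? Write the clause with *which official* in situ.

The director will suspect which official may approve the draft on Monday.

'which official' is the subject of the clause embedded under 'suspect'. It moves to the left edge, and the trace sits right after 'suspect':
Which official will the director suspect ___ may approve the draft on Monday?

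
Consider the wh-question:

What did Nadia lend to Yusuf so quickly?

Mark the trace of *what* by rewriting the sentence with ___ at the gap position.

What did Nadia lend ___ to Yusuf so quickly?

Pre-movement form: Nadia did lend what to Yusuf so quickly.
The filler 'what' is interpreted as the direct object of 'lend'. The gap is right after 'lend'.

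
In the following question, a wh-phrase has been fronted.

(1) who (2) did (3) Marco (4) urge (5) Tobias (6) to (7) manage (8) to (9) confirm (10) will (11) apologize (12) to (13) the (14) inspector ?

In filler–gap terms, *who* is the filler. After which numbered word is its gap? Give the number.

9

Pre-movement form: Marco did urge Tobias to manage to confirm who will apologize to the inspector.
'who' functions as the subject of the clause embedded under 'confirm'. Wh-movement fronts it, leaving a gap right after 'confirm':
Who did Marco urge Tobias to manage to confirm ___ will apologize to the inspector?
'confirm' is word 9.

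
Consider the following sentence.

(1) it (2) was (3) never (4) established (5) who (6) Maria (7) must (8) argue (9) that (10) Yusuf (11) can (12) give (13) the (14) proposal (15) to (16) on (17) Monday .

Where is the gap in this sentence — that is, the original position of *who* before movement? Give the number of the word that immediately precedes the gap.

15

In situ: Maria must argue that Yusuf can give the proposal to who on Monday.
The filler 'who' is interpreted as the object of the preposition 'to' (recipient of 'give'). Fronting leaves a gap immediately after 'to':
It was never established who Maria must argue that Yusuf can give the proposal to ___ on Monday.
'to' is word 15.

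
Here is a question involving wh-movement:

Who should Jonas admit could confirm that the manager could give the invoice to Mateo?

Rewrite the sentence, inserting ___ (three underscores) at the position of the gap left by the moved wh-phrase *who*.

Who should Jonas admit ___ could confirm that the manager could give the invoice to Mateo?

Underlying clause: Jonas should admit who could confirm that the manager could give the invoice to Mateo.
The filler 'who' is interpreted as the subject of the clause embedded under 'admit'. The gap is right after 'admit'.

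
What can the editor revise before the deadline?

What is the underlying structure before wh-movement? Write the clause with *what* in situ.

The filler 'what' is interpreted as the direct object of 'revise'. Wh-movement fronts it, leaving a gap right after 'revise':
What can the editor revise ___ before the deadline?

The editor can revise what before the deadline.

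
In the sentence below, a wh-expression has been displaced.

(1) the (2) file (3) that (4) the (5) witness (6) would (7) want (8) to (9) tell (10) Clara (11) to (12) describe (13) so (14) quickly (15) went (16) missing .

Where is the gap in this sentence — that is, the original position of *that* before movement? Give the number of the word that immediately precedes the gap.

12

'that' is the direct object of 'describe'. It moves to the left edge, and the trace sits right after 'describe':
The file that the witness would want to tell Clara to describe ___ so quickly went missing.
'describe' is word 12.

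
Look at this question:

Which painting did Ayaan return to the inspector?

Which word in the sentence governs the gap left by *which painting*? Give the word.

return

In situ: Ayaan did return which painting to the inspector.
'which painting' is the direct object of 'return'. It moves to the left edge, and the trace sits right after 'return':
Which painting did Ayaan return ___ to the inspector?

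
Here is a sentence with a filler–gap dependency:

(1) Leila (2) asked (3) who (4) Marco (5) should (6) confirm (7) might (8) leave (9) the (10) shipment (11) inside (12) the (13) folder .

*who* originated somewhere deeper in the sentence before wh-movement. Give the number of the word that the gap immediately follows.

Underlying clause: Marco should confirm who might leave the shipment inside the folder.
'who' functions as the subject of the clause embedded under 'confirm'. Wh-movement fronts it, leaving a gap right after 'confirm':
Leila asked who Marco should confirm ___ might leave the shipment inside the folder.
'confirm' is word 6.

6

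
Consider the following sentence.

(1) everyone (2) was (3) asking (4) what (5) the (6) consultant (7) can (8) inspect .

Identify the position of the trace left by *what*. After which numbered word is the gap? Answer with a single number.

8

In situ: The consultant can inspect what.
The filler 'what' is interpreted as the direct object of 'inspect'. Fronting leaves a gap immediately after 'inspect':
Everyone was asking what the consultant can inspect ___.
'inspect' is word 8.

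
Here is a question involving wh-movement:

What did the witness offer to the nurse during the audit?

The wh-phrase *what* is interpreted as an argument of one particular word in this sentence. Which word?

offer

Pre-movement form: The witness did offer what to the nurse during the audit.
The filler 'what' is interpreted as the direct object of 'offer'. Fronting leaves a gap immediately after 'offer':
What did the witness offer ___ to the nurse during the audit?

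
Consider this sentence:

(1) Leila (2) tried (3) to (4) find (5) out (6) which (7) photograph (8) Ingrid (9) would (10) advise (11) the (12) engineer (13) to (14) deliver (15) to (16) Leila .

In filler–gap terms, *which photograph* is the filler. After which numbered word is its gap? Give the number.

14

Before movement: Ingrid would advise the engineer to deliver which photograph to Leila.
The filler 'which photograph' is interpreted as the direct object of 'deliver'. Fronting leaves a gap immediately after 'deliver':
Leila tried to find out which photograph Ingrid would advise the engineer to deliver ___ to Leila.
'deliver' is word 14.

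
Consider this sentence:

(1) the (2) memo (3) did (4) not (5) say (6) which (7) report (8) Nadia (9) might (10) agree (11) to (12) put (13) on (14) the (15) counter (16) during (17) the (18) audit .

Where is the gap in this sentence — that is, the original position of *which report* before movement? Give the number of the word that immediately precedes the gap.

12

In situ: Nadia might agree to put which report on the counter during the audit.
The filler 'which report' is interpreted as the direct object of 'put'. Fronting leaves a gap immediately after 'put':
The memo did not say which report Nadia might agree to put ___ on the counter during the audit.
'put' is word 12.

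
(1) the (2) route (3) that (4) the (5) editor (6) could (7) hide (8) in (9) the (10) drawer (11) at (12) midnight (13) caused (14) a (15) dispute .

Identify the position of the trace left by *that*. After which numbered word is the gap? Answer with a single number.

'that' is the direct object of 'hide'. Fronting leaves a gap immediately after 'hide':
The route that the editor could hide ___ in the drawer at midnight caused a dispute.
'hide' is word 7.

7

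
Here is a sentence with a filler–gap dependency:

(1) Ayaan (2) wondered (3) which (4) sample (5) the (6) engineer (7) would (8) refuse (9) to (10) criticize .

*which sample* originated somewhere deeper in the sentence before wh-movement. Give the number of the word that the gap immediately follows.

Before movement: The engineer would refuse to criticize which sample.
The filler 'which sample' is interpreted as the direct object of 'criticize'. Fronting leaves a gap immediately after 'criticize':
Ayaan wondered which sample the engineer would refuse to criticize ___.
'criticize' is word 10.

10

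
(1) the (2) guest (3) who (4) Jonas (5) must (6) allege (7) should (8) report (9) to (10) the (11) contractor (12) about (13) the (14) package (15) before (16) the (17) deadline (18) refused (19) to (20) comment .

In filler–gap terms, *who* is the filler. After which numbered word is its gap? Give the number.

6

The filler 'who' is interpreted as the subject of the clause embedded under 'allege'. Fronting leaves a gap immediately after 'allege':
The guest who Jonas must allege ___ should report to the contractor about the package before the deadline refused to comment.
'allege' is word 6.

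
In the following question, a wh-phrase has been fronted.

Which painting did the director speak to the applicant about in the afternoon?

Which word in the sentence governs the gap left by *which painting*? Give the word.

about

Pre-movement form: The director did speak to the applicant about which painting in the afternoon.
The filler 'which painting' is interpreted as the object of the preposition 'about'. It moves to the left edge, and the trace sits right after 'about':
Which painting did the director speak to the applicant about ___ in the afternoon?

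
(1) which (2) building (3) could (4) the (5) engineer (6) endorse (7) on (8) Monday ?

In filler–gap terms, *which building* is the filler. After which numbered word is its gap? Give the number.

Underlying clause: The engineer could endorse which building on Monday.
'which building' is the direct object of 'endorse'. Fronting leaves a gap immediately after 'endorse':
Which building could the engineer endorse ___ on Monday?
'endorse' is word 6.

6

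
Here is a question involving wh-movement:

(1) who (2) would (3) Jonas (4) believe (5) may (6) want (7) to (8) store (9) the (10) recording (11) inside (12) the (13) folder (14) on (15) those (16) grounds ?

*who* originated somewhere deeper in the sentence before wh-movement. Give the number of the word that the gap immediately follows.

4

Before movement: Jonas would believe who may want to store the recording inside the folder on those grounds.
'who' functions as the subject of the clause embedded under 'believe'. Wh-movement fronts it, leaving a gap right after 'believe':
Who would Jonas believe ___ may want to store the recording inside the folder on those grounds?
'believe' is word 4.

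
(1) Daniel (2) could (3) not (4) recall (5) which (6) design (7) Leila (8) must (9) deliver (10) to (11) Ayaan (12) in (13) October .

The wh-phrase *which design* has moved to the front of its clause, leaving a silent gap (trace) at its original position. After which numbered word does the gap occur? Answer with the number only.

In situ: Leila must deliver which design to Ayaan in October.
The filler 'which design' is interpreted as the direct object of 'deliver'. Fronting leaves a gap immediately after 'deliver':
Daniel could not recall which design Leila must deliver ___ to Ayaan in October.
'deliver' is word 9.

9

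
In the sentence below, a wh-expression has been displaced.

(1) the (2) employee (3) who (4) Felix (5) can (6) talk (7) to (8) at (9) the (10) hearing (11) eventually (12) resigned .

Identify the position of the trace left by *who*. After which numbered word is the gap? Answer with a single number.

7

'who' is the object of the preposition 'to'. Wh-movement fronts it, leaving a gap right after 'to':
The employee who Felix can talk to ___ at the hearing eventually resigned.
'to' is word 7.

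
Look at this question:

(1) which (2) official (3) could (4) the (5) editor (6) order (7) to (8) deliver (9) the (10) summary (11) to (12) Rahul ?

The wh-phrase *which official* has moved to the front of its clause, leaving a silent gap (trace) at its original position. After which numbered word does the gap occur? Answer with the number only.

In situ: The editor could order which official to deliver the summary to Rahul.
'which official' is the direct object of 'order'. Fronting leaves a gap immediately after 'order':
Which official could the editor order ___ to deliver the summary to Rahul?
'order' is word 6.

6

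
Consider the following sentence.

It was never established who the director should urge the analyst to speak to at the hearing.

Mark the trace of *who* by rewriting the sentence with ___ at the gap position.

Before movement: The director should urge the analyst to speak to who at the hearing.
'who' is the object of the preposition 'to'. The gap is right after 'to'.

It was never established who the director should urge the analyst to speak to ___ at the hearing.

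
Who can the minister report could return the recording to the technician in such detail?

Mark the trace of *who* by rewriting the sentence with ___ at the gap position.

Who can the minister report ___ could return the recording to the technician in such detail?

In situ: The minister can report who could return the recording to the technician in such detail.
The filler 'who' is interpreted as the subject of the clause embedded under 'report'. The gap is right after 'report'.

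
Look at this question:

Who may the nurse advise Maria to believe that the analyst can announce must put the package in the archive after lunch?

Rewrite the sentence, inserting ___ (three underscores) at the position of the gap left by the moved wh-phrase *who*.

Pre-movement form: The nurse may advise Maria to believe that the analyst can announce who must put the package in the archive after lunch.
The filler 'who' is interpreted as the subject of the clause embedded under 'announce'. The gap is right after 'announce'.

Who may the nurse advise Maria to believe that the analyst can announce ___ must put the package in the archive after lunch?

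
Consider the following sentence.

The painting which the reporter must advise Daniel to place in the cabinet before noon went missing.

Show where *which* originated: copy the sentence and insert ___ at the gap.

The painting which the reporter must advise Daniel to place ___ in the cabinet before noon went missing.

The filler 'which' is interpreted as the direct object of 'place'. The gap is right after 'place'.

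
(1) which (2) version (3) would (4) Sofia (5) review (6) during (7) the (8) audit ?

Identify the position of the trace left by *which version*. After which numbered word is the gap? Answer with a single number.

5

In situ: Sofia would review which version during the audit.
'which version' functions as the direct object of 'review'. It moves to the left edge, and the trace sits right after 'review':
Which version would Sofia review ___ during the audit?
'review' is word 5.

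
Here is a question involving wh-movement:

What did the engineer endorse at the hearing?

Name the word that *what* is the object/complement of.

Before movement: The engineer did endorse what at the hearing.
'what' functions as the direct object of 'endorse'. It moves to the left edge, and the trace sits right after 'endorse':
What did the engineer endorse ___ at the hearing?

endorse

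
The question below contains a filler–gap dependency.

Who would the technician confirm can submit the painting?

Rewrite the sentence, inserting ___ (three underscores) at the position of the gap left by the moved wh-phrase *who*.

Who would the technician confirm ___ can submit the painting?

Underlying clause: The technician would confirm who can submit the painting.
The filler 'who' is interpreted as the subject of the clause embedded under 'confirm'. The gap is right after 'confirm'.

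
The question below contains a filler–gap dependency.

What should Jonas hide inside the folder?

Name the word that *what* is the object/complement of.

In situ: Jonas should hide what inside the folder.
'what' functions as the direct object of 'hide'. It moves to the left edge, and the trace sits right after 'hide':
What should Jonas hide ___ inside the folder?

hide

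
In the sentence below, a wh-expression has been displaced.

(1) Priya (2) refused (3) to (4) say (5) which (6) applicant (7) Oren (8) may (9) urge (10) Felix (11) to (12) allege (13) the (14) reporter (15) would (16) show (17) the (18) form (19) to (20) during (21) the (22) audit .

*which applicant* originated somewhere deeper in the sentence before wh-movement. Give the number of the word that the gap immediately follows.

19

In situ: Oren may urge Felix to allege the reporter would show the form to which applicant during the audit.
The filler 'which applicant' is interpreted as the object of the preposition 'to' (recipient of 'show'). It moves to the left edge, and the trace sits right after 'to':
Priya refused to say which applicant Oren may urge Felix to allege the reporter would show the form to ___ during the audit.
'to' is word 19.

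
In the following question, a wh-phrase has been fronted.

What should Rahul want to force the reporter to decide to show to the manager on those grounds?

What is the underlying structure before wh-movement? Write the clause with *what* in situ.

The filler 'what' is interpreted as the direct object of 'show'. It moves to the left edge, and the trace sits right after 'show':
What should Rahul want to force the reporter to decide to show ___ to the manager on those grounds?

Rahul should want to force the reporter to decide to show what to the manager on those grounds.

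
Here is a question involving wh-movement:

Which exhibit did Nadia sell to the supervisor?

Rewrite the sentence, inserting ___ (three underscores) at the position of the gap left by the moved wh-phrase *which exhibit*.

Which exhibit did Nadia sell ___ to the supervisor?

In situ: Nadia did sell which exhibit to the supervisor.
'which exhibit' is the direct object of 'sell'. The gap is right after 'sell'.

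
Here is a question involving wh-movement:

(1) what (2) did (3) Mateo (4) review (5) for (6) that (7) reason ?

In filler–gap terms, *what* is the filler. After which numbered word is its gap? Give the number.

4

In situ: Mateo did review what for that reason.
'what' functions as the direct object of 'review'. It moves to the left edge, and the trace sits right after 'review':
What did Mateo review ___ for that reason?
'review' is word 4.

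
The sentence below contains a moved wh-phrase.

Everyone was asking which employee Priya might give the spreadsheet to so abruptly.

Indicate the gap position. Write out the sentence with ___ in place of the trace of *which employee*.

Everyone was asking which employee Priya might give the spreadsheet to ___ so abruptly.

Before movement: Priya might give the spreadsheet to which employee so abruptly.
'which employee' is the object of the preposition 'to' (recipient of 'give'). The gap is right after 'to'.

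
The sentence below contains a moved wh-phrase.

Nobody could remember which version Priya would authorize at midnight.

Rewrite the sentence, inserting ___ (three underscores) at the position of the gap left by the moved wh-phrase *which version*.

Underlying clause: Priya would authorize which version at midnight.
'which version' functions as the direct object of 'authorize'. The gap is right after 'authorize'.

Nobody could remember which version Priya would authorize ___ at midnight.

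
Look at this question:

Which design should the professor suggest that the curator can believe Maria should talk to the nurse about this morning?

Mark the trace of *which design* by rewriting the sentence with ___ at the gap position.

Which design should the professor suggest that the curator can believe Maria should talk to the nurse about ___ this morning?

Before movement: The professor should suggest that the curator can believe Maria should talk to the nurse about which design this morning.
'which design' is the object of the preposition 'about'. The gap is right after 'about'.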